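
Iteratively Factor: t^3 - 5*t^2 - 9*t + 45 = (t + 3)*(t^2 - 8*t + 15) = (t - 3)*(t + 3)*(t - 5)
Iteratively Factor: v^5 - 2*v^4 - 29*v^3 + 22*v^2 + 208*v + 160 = (v - 5)*(v^4 + 3*v^3 - 14*v^2 - 48*v - 32) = (v - 5)*(v - 4)*(v^3 + 7*v^2 + 14*v + 8) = (v - 5)*(v - 4)*(v + 2)*(v^2 + 5*v + 4) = (v - 5)*(v - 4)*(v + 1)*(v + 2)*(v + 4)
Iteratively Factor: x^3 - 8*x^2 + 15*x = (x - 5)*(x^2 - 3*x) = (x - 5)*(x - 3)*(x)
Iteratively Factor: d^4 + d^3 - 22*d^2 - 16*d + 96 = (d + 3)*(d^3 - 2*d^2 - 16*d + 32) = (d + 3)*(d + 4)*(d^2 - 6*d + 8) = (d - 2)*(d + 3)*(d + 4)*(d - 4)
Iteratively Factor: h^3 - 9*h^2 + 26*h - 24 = (h - 2)*(h^2 - 7*h + 12) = (h - 4)*(h - 2)*(h - 3)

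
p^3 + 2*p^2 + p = p*(p + 1)^2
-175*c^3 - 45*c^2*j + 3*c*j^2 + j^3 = (-7*c + j)*(5*c + j)^2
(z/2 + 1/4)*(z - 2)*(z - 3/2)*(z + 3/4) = z^4/2 - 9*z^3/8 - z^2/2 + 39*z/32 + 9/16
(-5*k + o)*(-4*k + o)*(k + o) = 20*k^3 + 11*k^2*o - 8*k*o^2 + o^3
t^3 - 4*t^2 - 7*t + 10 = (t - 5)*(t - 1)*(t + 2)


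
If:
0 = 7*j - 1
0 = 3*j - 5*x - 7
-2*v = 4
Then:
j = 1/7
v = -2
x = -46/35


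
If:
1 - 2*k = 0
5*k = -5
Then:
No Solution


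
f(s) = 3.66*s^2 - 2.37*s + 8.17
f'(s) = 7.32*s - 2.37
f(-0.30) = 9.21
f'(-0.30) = -4.57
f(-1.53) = 20.36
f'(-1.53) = -13.57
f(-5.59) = 135.79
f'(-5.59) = -43.29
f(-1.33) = 17.80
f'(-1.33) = -12.11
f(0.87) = 8.88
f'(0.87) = 4.00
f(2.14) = 19.86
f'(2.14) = 13.29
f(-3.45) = 59.91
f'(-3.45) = -27.62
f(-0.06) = 8.33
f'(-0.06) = -2.81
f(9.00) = 283.30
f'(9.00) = 63.51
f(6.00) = 125.71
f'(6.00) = 41.55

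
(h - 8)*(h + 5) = h^2 - 3*h - 40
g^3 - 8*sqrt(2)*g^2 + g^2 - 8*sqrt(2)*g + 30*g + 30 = (g + 1)*(g - 5*sqrt(2))*(g - 3*sqrt(2))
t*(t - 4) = t^2 - 4*t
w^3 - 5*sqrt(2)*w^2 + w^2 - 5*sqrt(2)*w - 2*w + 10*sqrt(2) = (w - 1)*(w + 2)*(w - 5*sqrt(2))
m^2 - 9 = (m - 3)*(m + 3)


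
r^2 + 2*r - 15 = (r - 3)*(r + 5)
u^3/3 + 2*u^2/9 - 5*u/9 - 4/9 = (u/3 + 1/3)*(u - 4/3)*(u + 1)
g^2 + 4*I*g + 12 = (g - 2*I)*(g + 6*I)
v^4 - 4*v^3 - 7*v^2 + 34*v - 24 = (v - 4)*(v - 2)*(v - 1)*(v + 3)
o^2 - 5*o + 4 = (o - 4)*(o - 1)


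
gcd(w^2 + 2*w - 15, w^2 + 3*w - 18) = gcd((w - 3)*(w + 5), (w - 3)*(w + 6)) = w - 3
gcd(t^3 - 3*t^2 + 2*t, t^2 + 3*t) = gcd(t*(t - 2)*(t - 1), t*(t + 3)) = t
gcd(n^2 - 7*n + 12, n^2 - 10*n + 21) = n - 3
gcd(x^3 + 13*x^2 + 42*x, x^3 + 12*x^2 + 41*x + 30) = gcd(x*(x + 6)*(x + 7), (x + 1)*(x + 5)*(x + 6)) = x + 6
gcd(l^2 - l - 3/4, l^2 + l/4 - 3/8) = 1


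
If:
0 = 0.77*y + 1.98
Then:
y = -2.57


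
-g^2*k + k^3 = k*(-g + k)*(g + k)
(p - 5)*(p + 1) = p^2 - 4*p - 5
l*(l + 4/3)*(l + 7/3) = l^3 + 11*l^2/3 + 28*l/9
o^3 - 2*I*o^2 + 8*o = o*(o - 4*I)*(o + 2*I)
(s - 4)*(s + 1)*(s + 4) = s^3 + s^2 - 16*s - 16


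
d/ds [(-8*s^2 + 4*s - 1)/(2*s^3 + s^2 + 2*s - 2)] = 2*(8*s^4 - 8*s^3 - 7*s^2 + 17*s - 3)/(4*s^6 + 4*s^5 + 9*s^4 - 4*s^3 - 8*s + 4)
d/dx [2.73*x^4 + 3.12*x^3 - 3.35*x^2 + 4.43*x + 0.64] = 10.92*x^3 + 9.36*x^2 - 6.7*x + 4.43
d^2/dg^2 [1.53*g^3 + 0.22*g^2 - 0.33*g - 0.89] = 9.18*g + 0.44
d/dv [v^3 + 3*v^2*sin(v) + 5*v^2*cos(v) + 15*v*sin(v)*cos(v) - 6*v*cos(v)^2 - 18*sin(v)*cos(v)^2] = -5*v^2*sin(v) + 3*v^2*cos(v) + 3*v^2 + 6*v*sin(v) + 6*v*sin(2*v) + 10*v*cos(v) + 15*v*cos(2*v) + 15*sin(2*v)/2 - 9*cos(v)/2 - 3*cos(2*v) - 27*cos(3*v)/2 - 3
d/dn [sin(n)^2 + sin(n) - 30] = sin(2*n) + cos(n)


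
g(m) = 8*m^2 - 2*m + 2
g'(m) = 16*m - 2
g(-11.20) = 1027.92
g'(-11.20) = -181.20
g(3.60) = 98.48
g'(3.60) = 55.60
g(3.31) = 83.03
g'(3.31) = 50.96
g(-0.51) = 5.10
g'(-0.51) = -10.16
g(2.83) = 60.41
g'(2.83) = 43.28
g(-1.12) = 14.28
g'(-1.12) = -19.92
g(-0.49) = 4.90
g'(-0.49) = -9.84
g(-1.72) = 29.11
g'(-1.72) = -29.52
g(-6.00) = 302.00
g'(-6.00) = -98.00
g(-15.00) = 1832.00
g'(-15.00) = -242.00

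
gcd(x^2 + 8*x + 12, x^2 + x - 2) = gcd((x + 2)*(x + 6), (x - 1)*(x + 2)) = x + 2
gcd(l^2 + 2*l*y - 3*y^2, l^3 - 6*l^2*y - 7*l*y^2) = 1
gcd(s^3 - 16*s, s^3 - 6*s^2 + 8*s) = s^2 - 4*s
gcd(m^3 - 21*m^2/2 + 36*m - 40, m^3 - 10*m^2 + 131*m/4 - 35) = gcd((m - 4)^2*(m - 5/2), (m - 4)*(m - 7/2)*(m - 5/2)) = m^2 - 13*m/2 + 10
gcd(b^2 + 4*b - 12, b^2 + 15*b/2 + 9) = b + 6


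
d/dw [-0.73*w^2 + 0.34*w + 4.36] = 0.34 - 1.46*w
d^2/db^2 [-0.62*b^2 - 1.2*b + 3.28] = -1.24000000000000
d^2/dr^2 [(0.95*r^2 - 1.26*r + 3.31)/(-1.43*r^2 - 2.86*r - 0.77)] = (12.923768*r^3 - 34.335444*r^2 - 89.547744*r - 53.535724)/(2.924207*r^6 + 17.545242*r^5 + 39.814203*r^4 + 42.288532*r^3 + 21.438417*r^2 + 5.087082*r + 0.456533)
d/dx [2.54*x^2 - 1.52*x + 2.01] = 5.08*x - 1.52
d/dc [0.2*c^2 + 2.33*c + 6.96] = 0.4*c + 2.33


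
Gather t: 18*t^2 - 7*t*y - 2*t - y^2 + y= 18*t^2 + t*(-7*y - 2) - y^2 + y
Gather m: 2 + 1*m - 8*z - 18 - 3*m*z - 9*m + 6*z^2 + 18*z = m*(-3*z - 8) + 6*z^2 + 10*z - 16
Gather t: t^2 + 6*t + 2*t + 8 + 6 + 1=t^2 + 8*t + 15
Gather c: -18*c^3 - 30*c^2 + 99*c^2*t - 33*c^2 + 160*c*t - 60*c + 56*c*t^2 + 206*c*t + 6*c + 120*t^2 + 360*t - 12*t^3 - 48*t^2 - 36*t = -18*c^3 + c^2*(99*t - 63) + c*(56*t^2 + 366*t - 54) - 12*t^3 + 72*t^2 + 324*t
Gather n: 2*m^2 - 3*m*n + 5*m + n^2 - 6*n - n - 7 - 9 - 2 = 2*m^2 + 5*m + n^2 + n*(-3*m - 7) - 18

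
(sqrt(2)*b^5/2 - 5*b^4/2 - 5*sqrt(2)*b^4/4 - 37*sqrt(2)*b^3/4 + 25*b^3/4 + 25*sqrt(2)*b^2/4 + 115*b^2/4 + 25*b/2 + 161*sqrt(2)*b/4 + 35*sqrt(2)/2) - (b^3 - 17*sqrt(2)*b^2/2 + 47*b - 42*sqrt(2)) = sqrt(2)*b^5/2 - 5*b^4/2 - 5*sqrt(2)*b^4/4 - 37*sqrt(2)*b^3/4 + 21*b^3/4 + 59*sqrt(2)*b^2/4 + 115*b^2/4 - 69*b/2 + 161*sqrt(2)*b/4 + 119*sqrt(2)/2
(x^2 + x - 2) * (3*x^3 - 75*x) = 3*x^5 + 3*x^4 - 81*x^3 - 75*x^2 + 150*x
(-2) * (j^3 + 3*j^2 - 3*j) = -2*j^3 - 6*j^2 + 6*j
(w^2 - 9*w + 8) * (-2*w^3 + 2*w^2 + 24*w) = -2*w^5 + 20*w^4 - 10*w^3 - 200*w^2 + 192*w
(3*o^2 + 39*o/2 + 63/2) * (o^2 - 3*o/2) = 3*o^4 + 15*o^3 + 9*o^2/4 - 189*o/4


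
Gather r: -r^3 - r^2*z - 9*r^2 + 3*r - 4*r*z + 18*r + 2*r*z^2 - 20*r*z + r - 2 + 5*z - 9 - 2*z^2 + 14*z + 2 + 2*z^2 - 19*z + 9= -r^3 + r^2*(-z - 9) + r*(2*z^2 - 24*z + 22)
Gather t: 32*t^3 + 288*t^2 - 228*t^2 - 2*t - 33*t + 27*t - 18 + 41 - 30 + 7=32*t^3 + 60*t^2 - 8*t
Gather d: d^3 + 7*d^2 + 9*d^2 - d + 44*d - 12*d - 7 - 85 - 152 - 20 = d^3 + 16*d^2 + 31*d - 264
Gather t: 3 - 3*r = 3 - 3*r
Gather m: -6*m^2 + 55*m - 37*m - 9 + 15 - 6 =-6*m^2 + 18*m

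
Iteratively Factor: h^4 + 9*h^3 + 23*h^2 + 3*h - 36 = (h - 1)*(h^3 + 10*h^2 + 33*h + 36) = (h - 1)*(h + 4)*(h^2 + 6*h + 9) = (h - 1)*(h + 3)*(h + 4)*(h + 3)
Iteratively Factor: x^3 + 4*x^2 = (x + 4)*(x^2) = x*(x + 4)*(x)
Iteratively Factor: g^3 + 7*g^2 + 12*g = (g)*(g^2 + 7*g + 12) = g*(g + 4)*(g + 3)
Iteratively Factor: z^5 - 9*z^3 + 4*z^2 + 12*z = (z - 2)*(z^4 + 2*z^3 - 5*z^2 - 6*z) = (z - 2)*(z + 3)*(z^3 - z^2 - 2*z) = z*(z - 2)*(z + 3)*(z^2 - z - 2) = z*(z - 2)^2*(z + 3)*(z + 1)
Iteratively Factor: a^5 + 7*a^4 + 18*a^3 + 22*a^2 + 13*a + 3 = (a + 3)*(a^4 + 4*a^3 + 6*a^2 + 4*a + 1) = (a + 1)*(a + 3)*(a^3 + 3*a^2 + 3*a + 1) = (a + 1)^2*(a + 3)*(a^2 + 2*a + 1) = (a + 1)^3*(a + 3)*(a + 1)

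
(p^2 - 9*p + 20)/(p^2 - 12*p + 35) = (p - 4)/(p - 7)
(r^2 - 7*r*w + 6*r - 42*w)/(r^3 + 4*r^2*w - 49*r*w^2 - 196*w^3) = (r + 6)/(r^2 + 11*r*w + 28*w^2)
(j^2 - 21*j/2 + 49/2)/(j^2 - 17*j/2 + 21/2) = (2*j - 7)/(2*j - 3)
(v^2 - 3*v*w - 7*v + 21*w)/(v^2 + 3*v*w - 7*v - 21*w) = (v - 3*w)/(v + 3*w)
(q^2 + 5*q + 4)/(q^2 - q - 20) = (q + 1)/(q - 5)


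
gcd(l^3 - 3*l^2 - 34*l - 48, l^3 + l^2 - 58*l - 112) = l^2 - 6*l - 16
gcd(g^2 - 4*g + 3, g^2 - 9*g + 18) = g - 3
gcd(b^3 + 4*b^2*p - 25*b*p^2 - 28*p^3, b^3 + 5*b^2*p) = 1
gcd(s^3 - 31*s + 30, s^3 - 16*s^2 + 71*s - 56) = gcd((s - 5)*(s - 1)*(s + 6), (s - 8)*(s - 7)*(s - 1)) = s - 1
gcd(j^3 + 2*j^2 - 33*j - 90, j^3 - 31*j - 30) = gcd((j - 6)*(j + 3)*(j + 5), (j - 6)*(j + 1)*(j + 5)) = j^2 - j - 30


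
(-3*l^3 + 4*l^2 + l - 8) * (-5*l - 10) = 15*l^4 + 10*l^3 - 45*l^2 + 30*l + 80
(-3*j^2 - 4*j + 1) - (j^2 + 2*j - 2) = -4*j^2 - 6*j + 3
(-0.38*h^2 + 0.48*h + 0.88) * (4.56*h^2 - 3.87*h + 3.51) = -1.7328*h^4 + 3.6594*h^3 + 0.821399999999999*h^2 - 1.7208*h + 3.0888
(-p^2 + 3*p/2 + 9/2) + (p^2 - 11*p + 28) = 65/2 - 19*p/2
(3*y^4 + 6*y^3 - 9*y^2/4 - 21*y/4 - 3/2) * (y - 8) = 3*y^5 - 18*y^4 - 201*y^3/4 + 51*y^2/4 + 81*y/2 + 12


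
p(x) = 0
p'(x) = 0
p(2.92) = 0.00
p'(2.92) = 0.00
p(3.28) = 0.00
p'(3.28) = 0.00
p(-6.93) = 0.00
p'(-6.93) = 0.00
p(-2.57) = 0.00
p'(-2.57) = 0.00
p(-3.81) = 0.00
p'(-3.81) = 0.00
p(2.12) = 0.00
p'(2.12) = 0.00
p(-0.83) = 0.00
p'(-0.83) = 0.00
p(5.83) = 0.00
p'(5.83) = 0.00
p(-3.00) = 0.00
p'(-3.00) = 0.00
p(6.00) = 0.00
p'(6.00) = 0.00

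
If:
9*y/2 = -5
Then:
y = -10/9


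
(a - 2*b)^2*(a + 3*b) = a^3 - a^2*b - 8*a*b^2 + 12*b^3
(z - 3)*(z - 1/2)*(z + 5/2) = z^3 - z^2 - 29*z/4 + 15/4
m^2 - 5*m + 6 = (m - 3)*(m - 2)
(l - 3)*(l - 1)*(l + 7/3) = l^3 - 5*l^2/3 - 19*l/3 + 7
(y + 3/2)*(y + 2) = y^2 + 7*y/2 + 3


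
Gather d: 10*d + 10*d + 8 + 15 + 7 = 20*d + 30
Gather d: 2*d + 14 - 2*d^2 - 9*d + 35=-2*d^2 - 7*d + 49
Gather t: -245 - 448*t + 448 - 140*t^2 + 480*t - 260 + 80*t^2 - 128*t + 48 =-60*t^2 - 96*t - 9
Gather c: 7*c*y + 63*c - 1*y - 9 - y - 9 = c*(7*y + 63) - 2*y - 18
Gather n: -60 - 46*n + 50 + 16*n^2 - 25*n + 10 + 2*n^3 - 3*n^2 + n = 2*n^3 + 13*n^2 - 70*n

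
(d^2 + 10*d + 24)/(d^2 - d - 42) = (d + 4)/(d - 7)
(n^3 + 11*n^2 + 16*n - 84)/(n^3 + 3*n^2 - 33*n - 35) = (n^2 + 4*n - 12)/(n^2 - 4*n - 5)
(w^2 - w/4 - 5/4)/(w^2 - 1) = (w - 5/4)/(w - 1)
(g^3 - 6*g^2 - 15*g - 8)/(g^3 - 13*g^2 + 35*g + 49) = (g^2 - 7*g - 8)/(g^2 - 14*g + 49)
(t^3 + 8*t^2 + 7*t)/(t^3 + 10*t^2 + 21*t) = (t + 1)/(t + 3)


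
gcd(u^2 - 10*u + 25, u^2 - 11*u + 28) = 1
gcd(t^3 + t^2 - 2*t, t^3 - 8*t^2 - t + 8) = t - 1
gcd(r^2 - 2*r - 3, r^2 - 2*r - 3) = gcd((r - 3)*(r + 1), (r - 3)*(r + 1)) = r^2 - 2*r - 3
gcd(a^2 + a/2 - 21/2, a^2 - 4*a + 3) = a - 3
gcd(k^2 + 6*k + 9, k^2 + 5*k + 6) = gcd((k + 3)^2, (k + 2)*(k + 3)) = k + 3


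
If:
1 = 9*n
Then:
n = 1/9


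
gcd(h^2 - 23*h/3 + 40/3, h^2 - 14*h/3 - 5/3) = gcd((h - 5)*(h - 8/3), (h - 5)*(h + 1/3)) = h - 5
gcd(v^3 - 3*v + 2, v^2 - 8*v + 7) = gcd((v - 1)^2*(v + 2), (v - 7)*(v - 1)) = v - 1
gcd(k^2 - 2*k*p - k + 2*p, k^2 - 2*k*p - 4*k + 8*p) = -k + 2*p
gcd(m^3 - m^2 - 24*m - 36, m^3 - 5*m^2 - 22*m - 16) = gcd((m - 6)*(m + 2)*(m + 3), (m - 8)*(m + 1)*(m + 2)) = m + 2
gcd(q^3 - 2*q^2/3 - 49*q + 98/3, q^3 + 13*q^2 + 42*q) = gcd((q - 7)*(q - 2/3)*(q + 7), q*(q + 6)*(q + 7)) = q + 7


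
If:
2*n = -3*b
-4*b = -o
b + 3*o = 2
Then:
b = 2/13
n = -3/13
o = 8/13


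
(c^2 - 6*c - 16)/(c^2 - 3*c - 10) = (c - 8)/(c - 5)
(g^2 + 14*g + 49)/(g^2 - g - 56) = (g + 7)/(g - 8)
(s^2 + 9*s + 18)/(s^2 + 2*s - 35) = (s^2 + 9*s + 18)/(s^2 + 2*s - 35)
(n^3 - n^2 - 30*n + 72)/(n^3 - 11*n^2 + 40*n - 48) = (n + 6)/(n - 4)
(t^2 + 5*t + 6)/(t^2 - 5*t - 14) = (t + 3)/(t - 7)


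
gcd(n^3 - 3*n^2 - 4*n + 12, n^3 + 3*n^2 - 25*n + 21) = n - 3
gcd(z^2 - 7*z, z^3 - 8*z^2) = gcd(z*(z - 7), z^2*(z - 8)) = z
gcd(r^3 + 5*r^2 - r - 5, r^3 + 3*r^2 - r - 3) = r^2 - 1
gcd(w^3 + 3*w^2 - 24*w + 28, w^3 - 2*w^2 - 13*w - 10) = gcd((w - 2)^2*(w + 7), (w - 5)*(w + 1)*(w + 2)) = 1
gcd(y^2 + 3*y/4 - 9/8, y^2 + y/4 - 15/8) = y + 3/2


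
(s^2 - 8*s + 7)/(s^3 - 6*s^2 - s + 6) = (s - 7)/(s^2 - 5*s - 6)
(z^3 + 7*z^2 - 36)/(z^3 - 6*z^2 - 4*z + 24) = (z^2 + 9*z + 18)/(z^2 - 4*z - 12)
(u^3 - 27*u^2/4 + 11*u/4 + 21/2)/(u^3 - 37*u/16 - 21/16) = 4*(u - 6)/(4*u + 3)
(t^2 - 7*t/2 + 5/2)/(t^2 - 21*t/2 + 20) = (t - 1)/(t - 8)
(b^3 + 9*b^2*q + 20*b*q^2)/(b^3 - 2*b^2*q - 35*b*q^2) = (-b - 4*q)/(-b + 7*q)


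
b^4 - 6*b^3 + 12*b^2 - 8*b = b*(b - 2)^3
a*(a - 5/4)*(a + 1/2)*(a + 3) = a^4 + 9*a^3/4 - 23*a^2/8 - 15*a/8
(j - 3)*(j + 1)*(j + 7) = j^3 + 5*j^2 - 17*j - 21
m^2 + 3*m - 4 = (m - 1)*(m + 4)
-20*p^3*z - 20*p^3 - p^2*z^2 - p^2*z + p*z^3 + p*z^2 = (-5*p + z)*(4*p + z)*(p*z + p)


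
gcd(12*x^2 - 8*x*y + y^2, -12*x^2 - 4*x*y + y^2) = 6*x - y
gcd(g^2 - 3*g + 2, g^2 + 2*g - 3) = g - 1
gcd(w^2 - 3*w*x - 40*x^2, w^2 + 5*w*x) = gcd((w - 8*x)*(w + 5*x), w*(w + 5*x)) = w + 5*x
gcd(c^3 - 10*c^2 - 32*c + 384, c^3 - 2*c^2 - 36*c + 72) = c + 6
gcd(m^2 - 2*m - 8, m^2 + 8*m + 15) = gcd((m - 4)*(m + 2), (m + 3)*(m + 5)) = 1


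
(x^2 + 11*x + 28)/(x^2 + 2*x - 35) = (x + 4)/(x - 5)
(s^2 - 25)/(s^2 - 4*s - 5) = (s + 5)/(s + 1)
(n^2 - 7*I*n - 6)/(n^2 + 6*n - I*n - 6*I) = (n - 6*I)/(n + 6)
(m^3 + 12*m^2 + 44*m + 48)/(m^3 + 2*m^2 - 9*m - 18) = (m^2 + 10*m + 24)/(m^2 - 9)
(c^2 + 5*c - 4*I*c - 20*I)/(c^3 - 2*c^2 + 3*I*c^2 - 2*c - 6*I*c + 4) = (c^2 + c*(5 - 4*I) - 20*I)/(c^3 + c^2*(-2 + 3*I) + c*(-2 - 6*I) + 4)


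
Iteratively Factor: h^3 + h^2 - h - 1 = (h + 1)*(h^2 - 1) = (h - 1)*(h + 1)*(h + 1)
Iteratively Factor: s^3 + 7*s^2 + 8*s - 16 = (s + 4)*(s^2 + 3*s - 4) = (s + 4)^2*(s - 1)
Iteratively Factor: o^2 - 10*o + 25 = (o - 5)*(o - 5)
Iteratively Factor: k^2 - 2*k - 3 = (k + 1)*(k - 3)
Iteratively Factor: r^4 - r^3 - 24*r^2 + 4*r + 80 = (r + 2)*(r^3 - 3*r^2 - 18*r + 40) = (r - 2)*(r + 2)*(r^2 - r - 20) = (r - 2)*(r + 2)*(r + 4)*(r - 5)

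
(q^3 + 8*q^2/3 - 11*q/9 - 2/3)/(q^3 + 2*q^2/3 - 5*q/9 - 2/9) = (q + 3)/(q + 1)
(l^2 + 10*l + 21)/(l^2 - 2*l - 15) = (l + 7)/(l - 5)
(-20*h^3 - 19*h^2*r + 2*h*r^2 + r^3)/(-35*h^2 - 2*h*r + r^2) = (-4*h^2 - 3*h*r + r^2)/(-7*h + r)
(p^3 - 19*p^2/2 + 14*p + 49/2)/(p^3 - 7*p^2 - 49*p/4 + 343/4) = 2*(p + 1)/(2*p + 7)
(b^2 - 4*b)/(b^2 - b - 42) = b*(4 - b)/(-b^2 + b + 42)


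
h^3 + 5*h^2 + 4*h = h*(h + 1)*(h + 4)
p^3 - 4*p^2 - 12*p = p*(p - 6)*(p + 2)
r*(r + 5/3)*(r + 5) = r^3 + 20*r^2/3 + 25*r/3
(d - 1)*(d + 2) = d^2 + d - 2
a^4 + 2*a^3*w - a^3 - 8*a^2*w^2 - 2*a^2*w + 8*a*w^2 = a*(a - 1)*(a - 2*w)*(a + 4*w)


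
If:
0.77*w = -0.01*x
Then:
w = -0.012987012987013*x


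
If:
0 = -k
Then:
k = 0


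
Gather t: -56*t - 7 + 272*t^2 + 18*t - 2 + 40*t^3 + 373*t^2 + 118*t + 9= 40*t^3 + 645*t^2 + 80*t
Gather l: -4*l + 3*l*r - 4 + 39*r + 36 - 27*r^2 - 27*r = l*(3*r - 4) - 27*r^2 + 12*r + 32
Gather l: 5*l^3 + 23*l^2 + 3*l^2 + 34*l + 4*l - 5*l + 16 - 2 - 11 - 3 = 5*l^3 + 26*l^2 + 33*l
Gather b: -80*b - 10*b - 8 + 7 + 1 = -90*b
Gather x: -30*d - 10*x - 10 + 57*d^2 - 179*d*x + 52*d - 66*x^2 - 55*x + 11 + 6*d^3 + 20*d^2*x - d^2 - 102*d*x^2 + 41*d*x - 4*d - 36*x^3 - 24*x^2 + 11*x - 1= 6*d^3 + 56*d^2 + 18*d - 36*x^3 + x^2*(-102*d - 90) + x*(20*d^2 - 138*d - 54)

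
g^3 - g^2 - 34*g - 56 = (g - 7)*(g + 2)*(g + 4)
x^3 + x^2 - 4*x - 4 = (x - 2)*(x + 1)*(x + 2)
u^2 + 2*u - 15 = (u - 3)*(u + 5)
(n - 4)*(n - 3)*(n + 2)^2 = n^4 - 3*n^3 - 12*n^2 + 20*n + 48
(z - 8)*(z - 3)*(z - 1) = z^3 - 12*z^2 + 35*z - 24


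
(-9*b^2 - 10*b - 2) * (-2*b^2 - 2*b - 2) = 18*b^4 + 38*b^3 + 42*b^2 + 24*b + 4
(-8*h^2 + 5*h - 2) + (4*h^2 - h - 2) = -4*h^2 + 4*h - 4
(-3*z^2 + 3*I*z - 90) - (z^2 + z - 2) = -4*z^2 - z + 3*I*z - 88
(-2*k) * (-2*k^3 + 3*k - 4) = 4*k^4 - 6*k^2 + 8*k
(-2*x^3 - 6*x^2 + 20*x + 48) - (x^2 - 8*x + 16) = -2*x^3 - 7*x^2 + 28*x + 32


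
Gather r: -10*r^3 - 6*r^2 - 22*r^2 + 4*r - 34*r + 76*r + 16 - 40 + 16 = -10*r^3 - 28*r^2 + 46*r - 8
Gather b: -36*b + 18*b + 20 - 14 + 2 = 8 - 18*b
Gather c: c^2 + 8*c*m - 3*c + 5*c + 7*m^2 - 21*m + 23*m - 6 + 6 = c^2 + c*(8*m + 2) + 7*m^2 + 2*m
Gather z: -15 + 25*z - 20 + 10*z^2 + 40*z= 10*z^2 + 65*z - 35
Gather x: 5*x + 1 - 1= 5*x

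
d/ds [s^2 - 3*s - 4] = 2*s - 3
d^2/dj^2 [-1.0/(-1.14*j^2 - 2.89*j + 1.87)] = (-2.5992*j^2 - 6.5892*j + 1.0*(2.28*j + 2.89)*(4.56*j + 5.78) + 4.2636)/(1.14*j^2 + 2.89*j - 1.87)^3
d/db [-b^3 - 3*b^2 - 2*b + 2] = -3*b^2 - 6*b - 2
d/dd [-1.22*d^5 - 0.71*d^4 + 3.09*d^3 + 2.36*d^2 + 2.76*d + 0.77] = -6.1*d^4 - 2.84*d^3 + 9.27*d^2 + 4.72*d + 2.76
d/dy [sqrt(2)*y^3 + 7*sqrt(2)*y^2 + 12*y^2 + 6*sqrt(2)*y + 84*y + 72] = 3*sqrt(2)*y^2 + 14*sqrt(2)*y + 24*y + 6*sqrt(2) + 84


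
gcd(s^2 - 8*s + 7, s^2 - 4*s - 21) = s - 7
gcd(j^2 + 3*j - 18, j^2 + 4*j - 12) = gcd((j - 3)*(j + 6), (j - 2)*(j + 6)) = j + 6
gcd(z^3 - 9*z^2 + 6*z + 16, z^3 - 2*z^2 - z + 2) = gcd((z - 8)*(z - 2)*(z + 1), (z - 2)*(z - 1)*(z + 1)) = z^2 - z - 2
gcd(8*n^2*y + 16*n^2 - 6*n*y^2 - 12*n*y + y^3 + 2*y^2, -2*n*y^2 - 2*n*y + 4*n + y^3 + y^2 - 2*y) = -2*n*y - 4*n + y^2 + 2*y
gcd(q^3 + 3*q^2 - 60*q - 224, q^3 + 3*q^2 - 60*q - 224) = q^3 + 3*q^2 - 60*q - 224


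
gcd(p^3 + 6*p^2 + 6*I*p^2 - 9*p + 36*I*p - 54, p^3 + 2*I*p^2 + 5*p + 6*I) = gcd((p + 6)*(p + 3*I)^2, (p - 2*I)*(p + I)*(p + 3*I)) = p + 3*I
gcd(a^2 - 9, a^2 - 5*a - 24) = a + 3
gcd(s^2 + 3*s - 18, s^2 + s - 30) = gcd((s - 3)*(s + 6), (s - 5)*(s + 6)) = s + 6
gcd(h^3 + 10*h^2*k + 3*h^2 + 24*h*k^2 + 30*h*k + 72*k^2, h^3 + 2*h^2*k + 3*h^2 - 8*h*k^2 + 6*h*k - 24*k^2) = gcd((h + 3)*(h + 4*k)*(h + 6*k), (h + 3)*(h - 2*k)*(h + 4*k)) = h^2 + 4*h*k + 3*h + 12*k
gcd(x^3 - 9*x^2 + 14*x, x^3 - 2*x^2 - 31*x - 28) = x - 7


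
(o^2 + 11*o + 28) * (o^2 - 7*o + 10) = o^4 + 4*o^3 - 39*o^2 - 86*o + 280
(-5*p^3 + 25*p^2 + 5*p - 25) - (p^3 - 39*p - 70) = -6*p^3 + 25*p^2 + 44*p + 45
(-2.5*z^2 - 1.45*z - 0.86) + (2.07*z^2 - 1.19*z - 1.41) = -0.43*z^2 - 2.64*z - 2.27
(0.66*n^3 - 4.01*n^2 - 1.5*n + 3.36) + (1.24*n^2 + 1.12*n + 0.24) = 0.66*n^3 - 2.77*n^2 - 0.38*n + 3.6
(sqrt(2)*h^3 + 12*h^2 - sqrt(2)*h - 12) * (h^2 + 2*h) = sqrt(2)*h^5 + 2*sqrt(2)*h^4 + 12*h^4 - sqrt(2)*h^3 + 24*h^3 - 12*h^2 - 2*sqrt(2)*h^2 - 24*h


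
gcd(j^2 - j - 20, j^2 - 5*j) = j - 5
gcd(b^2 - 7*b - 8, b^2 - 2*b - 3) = b + 1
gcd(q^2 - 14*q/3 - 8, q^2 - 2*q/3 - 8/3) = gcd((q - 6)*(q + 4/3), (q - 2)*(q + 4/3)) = q + 4/3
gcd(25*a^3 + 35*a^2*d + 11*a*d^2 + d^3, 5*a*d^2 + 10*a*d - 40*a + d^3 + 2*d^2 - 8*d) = 5*a + d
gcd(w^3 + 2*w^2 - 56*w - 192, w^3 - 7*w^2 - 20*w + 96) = w^2 - 4*w - 32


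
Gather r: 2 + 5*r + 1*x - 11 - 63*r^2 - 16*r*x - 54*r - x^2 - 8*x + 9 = -63*r^2 + r*(-16*x - 49) - x^2 - 7*x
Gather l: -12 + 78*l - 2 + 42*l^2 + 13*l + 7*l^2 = 49*l^2 + 91*l - 14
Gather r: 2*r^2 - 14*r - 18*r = 2*r^2 - 32*r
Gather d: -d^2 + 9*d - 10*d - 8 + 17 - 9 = -d^2 - d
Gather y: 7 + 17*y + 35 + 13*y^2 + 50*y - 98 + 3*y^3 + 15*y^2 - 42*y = 3*y^3 + 28*y^2 + 25*y - 56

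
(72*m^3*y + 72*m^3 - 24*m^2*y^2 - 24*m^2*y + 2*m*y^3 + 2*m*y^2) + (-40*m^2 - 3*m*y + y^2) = 72*m^3*y + 72*m^3 - 24*m^2*y^2 - 24*m^2*y - 40*m^2 + 2*m*y^3 + 2*m*y^2 - 3*m*y + y^2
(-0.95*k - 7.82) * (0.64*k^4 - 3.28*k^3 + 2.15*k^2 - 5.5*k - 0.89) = -0.608*k^5 - 1.8888*k^4 + 23.6071*k^3 - 11.588*k^2 + 43.8555*k + 6.9598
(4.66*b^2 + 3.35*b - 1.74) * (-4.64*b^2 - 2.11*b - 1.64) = -21.6224*b^4 - 25.3766*b^3 - 6.6373*b^2 - 1.8226*b + 2.8536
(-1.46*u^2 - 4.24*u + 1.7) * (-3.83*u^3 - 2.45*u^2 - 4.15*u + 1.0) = 5.5918*u^5 + 19.8162*u^4 + 9.936*u^3 + 11.971*u^2 - 11.295*u + 1.7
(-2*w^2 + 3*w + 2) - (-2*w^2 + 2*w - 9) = w + 11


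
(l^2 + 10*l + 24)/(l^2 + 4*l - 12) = (l + 4)/(l - 2)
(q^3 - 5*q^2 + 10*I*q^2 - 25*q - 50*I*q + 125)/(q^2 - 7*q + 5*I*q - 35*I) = (q^2 + 5*q*(-1 + I) - 25*I)/(q - 7)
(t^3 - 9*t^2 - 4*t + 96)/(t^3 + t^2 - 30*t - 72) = (t^2 - 12*t + 32)/(t^2 - 2*t - 24)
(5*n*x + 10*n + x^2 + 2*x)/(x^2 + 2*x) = (5*n + x)/x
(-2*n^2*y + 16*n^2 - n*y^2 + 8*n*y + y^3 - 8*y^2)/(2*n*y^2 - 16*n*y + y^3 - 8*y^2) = (-2*n^2 - n*y + y^2)/(y*(2*n + y))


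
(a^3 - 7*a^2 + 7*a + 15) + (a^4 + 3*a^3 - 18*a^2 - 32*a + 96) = a^4 + 4*a^3 - 25*a^2 - 25*a + 111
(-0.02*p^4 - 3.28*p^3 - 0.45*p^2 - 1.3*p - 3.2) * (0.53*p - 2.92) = -0.0106*p^5 - 1.68*p^4 + 9.3391*p^3 + 0.625*p^2 + 2.1*p + 9.344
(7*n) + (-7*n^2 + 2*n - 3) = -7*n^2 + 9*n - 3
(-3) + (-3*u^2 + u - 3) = -3*u^2 + u - 6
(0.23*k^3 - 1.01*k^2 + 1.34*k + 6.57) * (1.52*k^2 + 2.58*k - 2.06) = 0.3496*k^5 - 0.9418*k^4 - 1.0428*k^3 + 15.5242*k^2 + 14.1902*k - 13.5342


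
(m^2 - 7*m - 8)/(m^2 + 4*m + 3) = (m - 8)/(m + 3)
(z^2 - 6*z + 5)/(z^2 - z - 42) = (-z^2 + 6*z - 5)/(-z^2 + z + 42)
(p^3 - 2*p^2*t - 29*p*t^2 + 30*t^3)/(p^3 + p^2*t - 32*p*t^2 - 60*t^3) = (p - t)/(p + 2*t)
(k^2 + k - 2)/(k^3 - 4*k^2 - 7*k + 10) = 1/(k - 5)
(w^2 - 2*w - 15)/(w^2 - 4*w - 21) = (w - 5)/(w - 7)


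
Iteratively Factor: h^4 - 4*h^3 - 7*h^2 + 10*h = (h)*(h^3 - 4*h^2 - 7*h + 10) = h*(h - 1)*(h^2 - 3*h - 10) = h*(h - 1)*(h + 2)*(h - 5)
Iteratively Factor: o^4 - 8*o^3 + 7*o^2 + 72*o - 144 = (o - 3)*(o^3 - 5*o^2 - 8*o + 48) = (o - 4)*(o - 3)*(o^2 - o - 12) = (o - 4)*(o - 3)*(o + 3)*(o - 4)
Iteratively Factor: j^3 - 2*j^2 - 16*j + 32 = (j + 4)*(j^2 - 6*j + 8) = (j - 2)*(j + 4)*(j - 4)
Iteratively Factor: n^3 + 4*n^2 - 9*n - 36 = (n + 3)*(n^2 + n - 12) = (n + 3)*(n + 4)*(n - 3)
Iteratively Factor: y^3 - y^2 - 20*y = (y + 4)*(y^2 - 5*y) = (y - 5)*(y + 4)*(y)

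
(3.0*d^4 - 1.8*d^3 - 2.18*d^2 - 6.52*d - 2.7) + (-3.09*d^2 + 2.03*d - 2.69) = 3.0*d^4 - 1.8*d^3 - 5.27*d^2 - 4.49*d - 5.39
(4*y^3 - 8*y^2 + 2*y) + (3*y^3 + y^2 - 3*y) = 7*y^3 - 7*y^2 - y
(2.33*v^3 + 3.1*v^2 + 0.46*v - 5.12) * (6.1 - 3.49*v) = -8.1317*v^4 + 3.394*v^3 + 17.3046*v^2 + 20.6748*v - 31.232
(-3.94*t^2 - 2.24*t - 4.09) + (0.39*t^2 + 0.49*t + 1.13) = -3.55*t^2 - 1.75*t - 2.96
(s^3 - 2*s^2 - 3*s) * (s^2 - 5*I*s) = s^5 - 2*s^4 - 5*I*s^4 - 3*s^3 + 10*I*s^3 + 15*I*s^2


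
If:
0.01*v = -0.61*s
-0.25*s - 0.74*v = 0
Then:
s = 0.00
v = 0.00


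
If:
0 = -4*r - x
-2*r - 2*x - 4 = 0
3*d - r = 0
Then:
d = 2/9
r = 2/3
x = -8/3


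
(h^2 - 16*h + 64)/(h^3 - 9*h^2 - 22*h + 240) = (h - 8)/(h^2 - h - 30)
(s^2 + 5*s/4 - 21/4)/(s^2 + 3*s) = (s - 7/4)/s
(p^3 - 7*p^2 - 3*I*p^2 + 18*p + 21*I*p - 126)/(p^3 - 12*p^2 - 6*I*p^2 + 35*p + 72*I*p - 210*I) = (p + 3*I)/(p - 5)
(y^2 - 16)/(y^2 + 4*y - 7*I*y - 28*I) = (y - 4)/(y - 7*I)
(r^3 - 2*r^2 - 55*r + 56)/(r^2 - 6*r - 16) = (r^2 + 6*r - 7)/(r + 2)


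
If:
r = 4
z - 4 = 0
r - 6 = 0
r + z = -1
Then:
No Solution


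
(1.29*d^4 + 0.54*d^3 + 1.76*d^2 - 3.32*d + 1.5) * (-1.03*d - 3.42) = -1.3287*d^5 - 4.968*d^4 - 3.6596*d^3 - 2.5996*d^2 + 9.8094*d - 5.13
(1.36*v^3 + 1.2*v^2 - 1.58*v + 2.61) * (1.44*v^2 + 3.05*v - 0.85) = 1.9584*v^5 + 5.876*v^4 + 0.2288*v^3 - 2.0806*v^2 + 9.3035*v - 2.2185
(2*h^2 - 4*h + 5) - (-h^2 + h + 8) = 3*h^2 - 5*h - 3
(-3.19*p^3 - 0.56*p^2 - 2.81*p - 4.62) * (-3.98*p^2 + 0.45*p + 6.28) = 12.6962*p^5 + 0.7933*p^4 - 9.1014*p^3 + 13.6063*p^2 - 19.7258*p - 29.0136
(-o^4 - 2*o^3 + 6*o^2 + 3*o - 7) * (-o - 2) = o^5 + 4*o^4 - 2*o^3 - 15*o^2 + o + 14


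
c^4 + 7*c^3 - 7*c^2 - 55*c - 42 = (c - 3)*(c + 1)*(c + 2)*(c + 7)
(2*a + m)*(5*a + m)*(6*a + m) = 60*a^3 + 52*a^2*m + 13*a*m^2 + m^3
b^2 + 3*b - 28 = (b - 4)*(b + 7)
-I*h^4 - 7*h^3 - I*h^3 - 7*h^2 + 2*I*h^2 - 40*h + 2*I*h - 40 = (h - 5*I)*(h - 4*I)*(h + 2*I)*(-I*h - I)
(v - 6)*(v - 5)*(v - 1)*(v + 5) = v^4 - 7*v^3 - 19*v^2 + 175*v - 150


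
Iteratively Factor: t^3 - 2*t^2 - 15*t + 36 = (t - 3)*(t^2 + t - 12) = (t - 3)*(t + 4)*(t - 3)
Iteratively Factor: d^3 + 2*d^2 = (d)*(d^2 + 2*d) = d*(d + 2)*(d)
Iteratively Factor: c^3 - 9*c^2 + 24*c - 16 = (c - 4)*(c^2 - 5*c + 4) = (c - 4)^2*(c - 1)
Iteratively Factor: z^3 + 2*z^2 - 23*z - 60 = (z + 3)*(z^2 - z - 20) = (z + 3)*(z + 4)*(z - 5)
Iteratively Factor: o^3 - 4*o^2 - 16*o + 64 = (o - 4)*(o^2 - 16) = (o - 4)^2*(o + 4)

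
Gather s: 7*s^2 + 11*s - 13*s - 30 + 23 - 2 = 7*s^2 - 2*s - 9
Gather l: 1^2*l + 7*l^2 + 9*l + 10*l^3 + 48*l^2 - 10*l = 10*l^3 + 55*l^2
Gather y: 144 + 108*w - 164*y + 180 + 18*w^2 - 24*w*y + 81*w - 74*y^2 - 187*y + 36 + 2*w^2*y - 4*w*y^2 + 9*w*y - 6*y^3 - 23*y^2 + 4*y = 18*w^2 + 189*w - 6*y^3 + y^2*(-4*w - 97) + y*(2*w^2 - 15*w - 347) + 360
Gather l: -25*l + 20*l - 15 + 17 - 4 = -5*l - 2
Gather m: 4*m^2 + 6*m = 4*m^2 + 6*m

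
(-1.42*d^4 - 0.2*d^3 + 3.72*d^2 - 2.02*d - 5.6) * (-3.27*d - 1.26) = 4.6434*d^5 + 2.4432*d^4 - 11.9124*d^3 + 1.9182*d^2 + 20.8572*d + 7.056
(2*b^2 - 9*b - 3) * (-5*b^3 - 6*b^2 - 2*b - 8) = -10*b^5 + 33*b^4 + 65*b^3 + 20*b^2 + 78*b + 24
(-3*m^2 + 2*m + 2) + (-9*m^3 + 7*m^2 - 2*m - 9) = -9*m^3 + 4*m^2 - 7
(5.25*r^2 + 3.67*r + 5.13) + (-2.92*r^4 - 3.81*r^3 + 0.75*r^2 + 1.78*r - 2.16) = -2.92*r^4 - 3.81*r^3 + 6.0*r^2 + 5.45*r + 2.97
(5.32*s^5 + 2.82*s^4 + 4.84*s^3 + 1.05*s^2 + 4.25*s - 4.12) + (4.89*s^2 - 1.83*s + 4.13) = 5.32*s^5 + 2.82*s^4 + 4.84*s^3 + 5.94*s^2 + 2.42*s + 0.00999999999999979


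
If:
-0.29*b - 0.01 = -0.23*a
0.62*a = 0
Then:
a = 0.00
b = -0.03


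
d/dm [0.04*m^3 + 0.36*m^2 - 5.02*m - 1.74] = 0.12*m^2 + 0.72*m - 5.02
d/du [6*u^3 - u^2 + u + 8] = 18*u^2 - 2*u + 1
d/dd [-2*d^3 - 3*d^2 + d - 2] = -6*d^2 - 6*d + 1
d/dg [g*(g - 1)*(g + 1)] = 3*g^2 - 1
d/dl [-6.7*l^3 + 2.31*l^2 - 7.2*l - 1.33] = -20.1*l^2 + 4.62*l - 7.2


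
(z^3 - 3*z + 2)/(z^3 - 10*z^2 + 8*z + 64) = (z^2 - 2*z + 1)/(z^2 - 12*z + 32)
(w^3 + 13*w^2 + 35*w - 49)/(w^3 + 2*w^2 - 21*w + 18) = (w^2 + 14*w + 49)/(w^2 + 3*w - 18)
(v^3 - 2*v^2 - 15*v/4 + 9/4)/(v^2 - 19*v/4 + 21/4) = (4*v^2 + 4*v - 3)/(4*v - 7)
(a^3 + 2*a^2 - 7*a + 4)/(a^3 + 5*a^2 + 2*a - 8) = (a - 1)/(a + 2)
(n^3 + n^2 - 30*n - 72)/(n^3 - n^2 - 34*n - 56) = (n^2 - 3*n - 18)/(n^2 - 5*n - 14)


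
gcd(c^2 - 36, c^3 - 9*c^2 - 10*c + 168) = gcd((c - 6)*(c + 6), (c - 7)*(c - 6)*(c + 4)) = c - 6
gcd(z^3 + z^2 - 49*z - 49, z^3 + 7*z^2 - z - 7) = z^2 + 8*z + 7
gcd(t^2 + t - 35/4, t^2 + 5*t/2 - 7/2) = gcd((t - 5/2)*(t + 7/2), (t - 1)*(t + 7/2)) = t + 7/2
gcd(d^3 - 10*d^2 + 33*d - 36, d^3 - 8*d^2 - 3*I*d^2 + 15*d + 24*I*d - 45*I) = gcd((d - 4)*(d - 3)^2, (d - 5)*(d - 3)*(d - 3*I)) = d - 3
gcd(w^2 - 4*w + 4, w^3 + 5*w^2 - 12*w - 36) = 1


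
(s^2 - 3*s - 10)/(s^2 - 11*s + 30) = (s + 2)/(s - 6)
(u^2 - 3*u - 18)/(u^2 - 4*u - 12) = (u + 3)/(u + 2)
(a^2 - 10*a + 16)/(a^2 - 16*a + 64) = (a - 2)/(a - 8)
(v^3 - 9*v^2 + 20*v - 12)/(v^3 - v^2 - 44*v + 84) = (v - 1)/(v + 7)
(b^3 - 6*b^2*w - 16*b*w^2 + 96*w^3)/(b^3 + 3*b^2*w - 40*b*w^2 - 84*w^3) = (b^2 - 16*w^2)/(b^2 + 9*b*w + 14*w^2)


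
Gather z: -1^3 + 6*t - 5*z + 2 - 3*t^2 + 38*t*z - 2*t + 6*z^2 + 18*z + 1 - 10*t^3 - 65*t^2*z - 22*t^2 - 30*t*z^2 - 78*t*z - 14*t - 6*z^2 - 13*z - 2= -10*t^3 - 25*t^2 - 30*t*z^2 - 10*t + z*(-65*t^2 - 40*t)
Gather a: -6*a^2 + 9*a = -6*a^2 + 9*a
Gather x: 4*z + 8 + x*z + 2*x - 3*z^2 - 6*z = x*(z + 2) - 3*z^2 - 2*z + 8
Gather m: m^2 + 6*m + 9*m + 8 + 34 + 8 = m^2 + 15*m + 50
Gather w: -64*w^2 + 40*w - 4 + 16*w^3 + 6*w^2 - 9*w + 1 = 16*w^3 - 58*w^2 + 31*w - 3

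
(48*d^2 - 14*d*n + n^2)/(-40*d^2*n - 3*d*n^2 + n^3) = (-6*d + n)/(n*(5*d + n))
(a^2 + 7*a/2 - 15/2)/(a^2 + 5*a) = (a - 3/2)/a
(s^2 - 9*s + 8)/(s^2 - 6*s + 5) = (s - 8)/(s - 5)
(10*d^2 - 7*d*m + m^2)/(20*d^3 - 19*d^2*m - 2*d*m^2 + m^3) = (2*d - m)/(4*d^2 - 3*d*m - m^2)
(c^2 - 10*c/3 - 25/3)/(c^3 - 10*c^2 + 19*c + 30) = (c + 5/3)/(c^2 - 5*c - 6)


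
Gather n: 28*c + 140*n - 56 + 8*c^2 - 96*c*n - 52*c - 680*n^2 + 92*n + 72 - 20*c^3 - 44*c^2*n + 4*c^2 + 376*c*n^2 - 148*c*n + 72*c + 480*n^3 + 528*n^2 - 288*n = -20*c^3 + 12*c^2 + 48*c + 480*n^3 + n^2*(376*c - 152) + n*(-44*c^2 - 244*c - 56) + 16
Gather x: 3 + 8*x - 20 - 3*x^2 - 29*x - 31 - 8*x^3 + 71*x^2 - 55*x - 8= -8*x^3 + 68*x^2 - 76*x - 56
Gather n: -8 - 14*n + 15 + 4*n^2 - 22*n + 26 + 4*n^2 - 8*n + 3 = 8*n^2 - 44*n + 36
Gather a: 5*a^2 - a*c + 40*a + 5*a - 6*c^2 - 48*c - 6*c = 5*a^2 + a*(45 - c) - 6*c^2 - 54*c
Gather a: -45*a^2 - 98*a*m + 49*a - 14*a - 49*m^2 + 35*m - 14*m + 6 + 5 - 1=-45*a^2 + a*(35 - 98*m) - 49*m^2 + 21*m + 10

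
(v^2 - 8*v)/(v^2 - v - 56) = v/(v + 7)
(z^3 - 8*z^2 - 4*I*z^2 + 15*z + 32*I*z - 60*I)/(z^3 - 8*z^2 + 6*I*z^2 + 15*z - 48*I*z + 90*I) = (z - 4*I)/(z + 6*I)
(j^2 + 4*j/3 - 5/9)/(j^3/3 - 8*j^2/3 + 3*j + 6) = (9*j^2 + 12*j - 5)/(3*(j^3 - 8*j^2 + 9*j + 18))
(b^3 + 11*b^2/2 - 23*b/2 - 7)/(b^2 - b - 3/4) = 2*(b^2 + 5*b - 14)/(2*b - 3)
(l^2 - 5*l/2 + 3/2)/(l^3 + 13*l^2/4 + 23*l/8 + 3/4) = 4*(2*l^2 - 5*l + 3)/(8*l^3 + 26*l^2 + 23*l + 6)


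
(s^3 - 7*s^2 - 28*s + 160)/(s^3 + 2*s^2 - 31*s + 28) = (s^2 - 3*s - 40)/(s^2 + 6*s - 7)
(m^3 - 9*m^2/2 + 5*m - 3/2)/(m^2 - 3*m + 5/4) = 2*(m^2 - 4*m + 3)/(2*m - 5)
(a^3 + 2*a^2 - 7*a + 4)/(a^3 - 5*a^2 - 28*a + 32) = (a - 1)/(a - 8)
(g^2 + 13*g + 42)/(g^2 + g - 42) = (g + 6)/(g - 6)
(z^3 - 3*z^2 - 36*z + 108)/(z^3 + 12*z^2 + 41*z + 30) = (z^2 - 9*z + 18)/(z^2 + 6*z + 5)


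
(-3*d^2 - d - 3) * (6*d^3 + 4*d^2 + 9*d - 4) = -18*d^5 - 18*d^4 - 49*d^3 - 9*d^2 - 23*d + 12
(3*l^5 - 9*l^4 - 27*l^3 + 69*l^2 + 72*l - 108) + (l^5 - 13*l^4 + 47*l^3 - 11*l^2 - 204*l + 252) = 4*l^5 - 22*l^4 + 20*l^3 + 58*l^2 - 132*l + 144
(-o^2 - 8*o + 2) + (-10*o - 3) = -o^2 - 18*o - 1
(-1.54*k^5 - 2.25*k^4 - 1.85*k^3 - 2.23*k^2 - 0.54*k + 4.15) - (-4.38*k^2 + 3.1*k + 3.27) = -1.54*k^5 - 2.25*k^4 - 1.85*k^3 + 2.15*k^2 - 3.64*k + 0.88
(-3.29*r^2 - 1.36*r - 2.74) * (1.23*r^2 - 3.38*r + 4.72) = -4.0467*r^4 + 9.4474*r^3 - 14.3022*r^2 + 2.842*r - 12.9328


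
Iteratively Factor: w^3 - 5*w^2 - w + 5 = (w - 5)*(w^2 - 1) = (w - 5)*(w - 1)*(w + 1)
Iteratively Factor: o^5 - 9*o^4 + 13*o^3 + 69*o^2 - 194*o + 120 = (o - 2)*(o^4 - 7*o^3 - o^2 + 67*o - 60) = (o - 4)*(o - 2)*(o^3 - 3*o^2 - 13*o + 15) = (o - 4)*(o - 2)*(o + 3)*(o^2 - 6*o + 5) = (o - 4)*(o - 2)*(o - 1)*(o + 3)*(o - 5)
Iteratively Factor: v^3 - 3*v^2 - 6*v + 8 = (v + 2)*(v^2 - 5*v + 4) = (v - 1)*(v + 2)*(v - 4)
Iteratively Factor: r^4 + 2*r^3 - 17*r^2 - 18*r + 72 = (r + 4)*(r^3 - 2*r^2 - 9*r + 18) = (r + 3)*(r + 4)*(r^2 - 5*r + 6) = (r - 2)*(r + 3)*(r + 4)*(r - 3)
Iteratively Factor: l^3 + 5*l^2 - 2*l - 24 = (l - 2)*(l^2 + 7*l + 12) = (l - 2)*(l + 4)*(l + 3)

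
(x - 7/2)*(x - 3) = x^2 - 13*x/2 + 21/2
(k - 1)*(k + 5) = k^2 + 4*k - 5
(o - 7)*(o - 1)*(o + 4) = o^3 - 4*o^2 - 25*o + 28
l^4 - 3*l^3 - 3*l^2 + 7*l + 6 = (l - 3)*(l - 2)*(l + 1)^2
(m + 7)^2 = m^2 + 14*m + 49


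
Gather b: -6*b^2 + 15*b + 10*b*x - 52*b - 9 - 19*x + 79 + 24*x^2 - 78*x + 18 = -6*b^2 + b*(10*x - 37) + 24*x^2 - 97*x + 88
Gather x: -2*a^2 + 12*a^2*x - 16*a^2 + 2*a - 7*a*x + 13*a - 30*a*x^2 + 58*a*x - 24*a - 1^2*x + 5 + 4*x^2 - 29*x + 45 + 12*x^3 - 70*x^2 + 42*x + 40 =-18*a^2 - 9*a + 12*x^3 + x^2*(-30*a - 66) + x*(12*a^2 + 51*a + 12) + 90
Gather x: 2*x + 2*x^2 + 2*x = 2*x^2 + 4*x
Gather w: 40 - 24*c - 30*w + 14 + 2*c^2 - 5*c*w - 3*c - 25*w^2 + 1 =2*c^2 - 27*c - 25*w^2 + w*(-5*c - 30) + 55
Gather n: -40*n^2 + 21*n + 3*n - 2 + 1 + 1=-40*n^2 + 24*n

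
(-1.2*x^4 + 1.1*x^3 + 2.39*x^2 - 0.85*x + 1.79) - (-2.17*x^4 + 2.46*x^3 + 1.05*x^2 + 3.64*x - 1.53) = 0.97*x^4 - 1.36*x^3 + 1.34*x^2 - 4.49*x + 3.32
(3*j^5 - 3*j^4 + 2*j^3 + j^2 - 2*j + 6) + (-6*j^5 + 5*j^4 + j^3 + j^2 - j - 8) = -3*j^5 + 2*j^4 + 3*j^3 + 2*j^2 - 3*j - 2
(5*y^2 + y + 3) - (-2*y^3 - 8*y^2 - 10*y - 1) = 2*y^3 + 13*y^2 + 11*y + 4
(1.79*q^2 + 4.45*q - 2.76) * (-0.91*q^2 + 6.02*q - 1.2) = -1.6289*q^4 + 6.7263*q^3 + 27.1526*q^2 - 21.9552*q + 3.312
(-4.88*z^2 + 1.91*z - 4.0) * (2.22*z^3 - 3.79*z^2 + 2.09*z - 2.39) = -10.8336*z^5 + 22.7354*z^4 - 26.3181*z^3 + 30.8151*z^2 - 12.9249*z + 9.56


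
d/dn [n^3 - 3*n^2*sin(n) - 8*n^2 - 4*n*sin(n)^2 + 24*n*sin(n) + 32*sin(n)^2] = -3*n^2*cos(n) + 3*n^2 - 6*n*sin(n) - 4*n*sin(2*n) + 24*n*cos(n) - 16*n - 4*sin(n)^2 + 24*sin(n) + 32*sin(2*n)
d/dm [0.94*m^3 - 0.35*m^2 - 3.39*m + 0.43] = 2.82*m^2 - 0.7*m - 3.39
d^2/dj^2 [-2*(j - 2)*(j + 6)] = -4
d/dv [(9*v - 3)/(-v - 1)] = -12/(v + 1)^2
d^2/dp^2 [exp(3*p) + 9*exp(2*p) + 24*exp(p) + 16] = (9*exp(2*p) + 36*exp(p) + 24)*exp(p)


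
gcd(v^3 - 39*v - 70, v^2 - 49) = v - 7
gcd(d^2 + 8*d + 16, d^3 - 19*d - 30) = 1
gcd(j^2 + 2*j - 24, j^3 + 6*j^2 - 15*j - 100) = j - 4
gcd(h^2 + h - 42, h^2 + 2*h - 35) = h + 7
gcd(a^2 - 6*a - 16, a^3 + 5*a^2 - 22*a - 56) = a + 2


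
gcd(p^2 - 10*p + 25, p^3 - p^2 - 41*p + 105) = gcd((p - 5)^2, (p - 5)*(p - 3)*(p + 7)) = p - 5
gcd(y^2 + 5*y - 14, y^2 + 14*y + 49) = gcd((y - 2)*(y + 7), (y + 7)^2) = y + 7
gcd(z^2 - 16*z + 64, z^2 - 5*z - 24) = z - 8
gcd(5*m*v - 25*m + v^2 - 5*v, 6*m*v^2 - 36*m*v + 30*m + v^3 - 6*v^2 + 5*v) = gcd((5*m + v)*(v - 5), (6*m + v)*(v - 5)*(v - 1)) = v - 5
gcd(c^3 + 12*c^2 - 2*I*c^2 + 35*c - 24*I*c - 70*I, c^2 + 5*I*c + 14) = c - 2*I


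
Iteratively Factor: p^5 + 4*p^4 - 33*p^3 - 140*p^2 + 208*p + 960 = (p - 5)*(p^4 + 9*p^3 + 12*p^2 - 80*p - 192) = (p - 5)*(p + 4)*(p^3 + 5*p^2 - 8*p - 48) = (p - 5)*(p + 4)^2*(p^2 + p - 12) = (p - 5)*(p - 3)*(p + 4)^2*(p + 4)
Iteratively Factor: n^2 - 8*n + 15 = (n - 5)*(n - 3)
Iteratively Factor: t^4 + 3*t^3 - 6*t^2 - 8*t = (t)*(t^3 + 3*t^2 - 6*t - 8) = t*(t + 4)*(t^2 - t - 2) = t*(t - 2)*(t + 4)*(t + 1)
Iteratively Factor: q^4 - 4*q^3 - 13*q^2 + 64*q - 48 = (q - 4)*(q^3 - 13*q + 12) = (q - 4)*(q - 1)*(q^2 + q - 12) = (q - 4)*(q - 3)*(q - 1)*(q + 4)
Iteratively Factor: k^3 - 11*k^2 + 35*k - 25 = (k - 1)*(k^2 - 10*k + 25) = (k - 5)*(k - 1)*(k - 5)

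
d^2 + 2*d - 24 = (d - 4)*(d + 6)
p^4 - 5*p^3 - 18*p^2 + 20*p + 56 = (p - 7)*(p - 2)*(p + 2)^2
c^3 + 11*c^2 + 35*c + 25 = (c + 1)*(c + 5)^2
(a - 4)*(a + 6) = a^2 + 2*a - 24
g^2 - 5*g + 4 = (g - 4)*(g - 1)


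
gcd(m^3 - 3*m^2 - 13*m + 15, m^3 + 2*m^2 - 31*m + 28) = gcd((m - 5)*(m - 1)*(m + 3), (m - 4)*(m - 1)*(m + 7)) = m - 1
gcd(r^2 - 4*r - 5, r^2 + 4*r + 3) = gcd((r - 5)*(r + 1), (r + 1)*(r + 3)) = r + 1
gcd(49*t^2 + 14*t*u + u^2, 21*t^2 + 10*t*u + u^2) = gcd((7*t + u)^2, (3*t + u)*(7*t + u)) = 7*t + u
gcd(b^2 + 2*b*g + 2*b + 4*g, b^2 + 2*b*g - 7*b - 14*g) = b + 2*g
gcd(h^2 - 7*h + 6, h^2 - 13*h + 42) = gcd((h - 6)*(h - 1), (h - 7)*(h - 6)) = h - 6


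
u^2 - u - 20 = (u - 5)*(u + 4)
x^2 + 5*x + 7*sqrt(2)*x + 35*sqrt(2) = (x + 5)*(x + 7*sqrt(2))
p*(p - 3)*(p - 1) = p^3 - 4*p^2 + 3*p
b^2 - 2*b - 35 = (b - 7)*(b + 5)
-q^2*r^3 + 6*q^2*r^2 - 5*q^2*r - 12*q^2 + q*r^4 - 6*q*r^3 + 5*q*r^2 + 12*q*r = (-q + r)*(r - 4)*(r - 3)*(q*r + q)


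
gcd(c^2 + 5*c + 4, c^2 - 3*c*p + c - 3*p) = c + 1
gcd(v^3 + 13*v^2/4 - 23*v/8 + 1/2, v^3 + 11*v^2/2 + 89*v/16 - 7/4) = v^2 + 15*v/4 - 1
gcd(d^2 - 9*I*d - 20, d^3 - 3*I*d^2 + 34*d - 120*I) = d^2 - 9*I*d - 20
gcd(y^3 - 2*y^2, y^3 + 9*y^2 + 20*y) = y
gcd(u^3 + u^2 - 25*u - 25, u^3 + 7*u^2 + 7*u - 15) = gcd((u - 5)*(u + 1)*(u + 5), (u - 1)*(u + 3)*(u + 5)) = u + 5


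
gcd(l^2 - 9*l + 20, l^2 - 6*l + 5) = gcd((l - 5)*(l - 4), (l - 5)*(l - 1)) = l - 5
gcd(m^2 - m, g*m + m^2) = m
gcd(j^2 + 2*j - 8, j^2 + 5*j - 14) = j - 2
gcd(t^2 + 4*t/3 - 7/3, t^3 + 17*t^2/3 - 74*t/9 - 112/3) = t + 7/3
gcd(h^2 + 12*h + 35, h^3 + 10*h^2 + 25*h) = h + 5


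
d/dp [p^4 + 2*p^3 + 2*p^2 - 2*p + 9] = 4*p^3 + 6*p^2 + 4*p - 2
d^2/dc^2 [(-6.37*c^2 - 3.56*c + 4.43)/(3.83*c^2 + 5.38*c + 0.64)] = (158.070228*c^3 + 483.584226*c^2 + 600.049164*c + 254.027032)/(56.181887*c^6 + 236.756046*c^5 + 360.735444*c^4 + 234.845608*c^3 + 60.279552*c^2 + 6.610944*c + 0.262144)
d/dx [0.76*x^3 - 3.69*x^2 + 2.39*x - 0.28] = 2.28*x^2 - 7.38*x + 2.39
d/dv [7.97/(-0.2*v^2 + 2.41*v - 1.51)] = (3.188*v - 19.2077)/(0.2*v^2 - 2.41*v + 1.51)^2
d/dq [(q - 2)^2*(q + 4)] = 3*q^2 - 12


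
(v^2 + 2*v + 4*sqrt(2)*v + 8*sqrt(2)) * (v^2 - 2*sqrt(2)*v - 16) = v^4 + 2*v^3 + 2*sqrt(2)*v^3 - 32*v^2 + 4*sqrt(2)*v^2 - 64*sqrt(2)*v - 64*v - 128*sqrt(2)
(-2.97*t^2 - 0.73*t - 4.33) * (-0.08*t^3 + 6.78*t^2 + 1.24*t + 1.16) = 0.2376*t^5 - 20.0782*t^4 - 8.2858*t^3 - 33.7078*t^2 - 6.216*t - 5.0228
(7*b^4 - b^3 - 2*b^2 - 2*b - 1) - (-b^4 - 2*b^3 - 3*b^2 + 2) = 8*b^4 + b^3 + b^2 - 2*b - 3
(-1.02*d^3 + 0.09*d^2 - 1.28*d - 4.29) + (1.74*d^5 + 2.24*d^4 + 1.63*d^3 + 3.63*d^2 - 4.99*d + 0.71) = 1.74*d^5 + 2.24*d^4 + 0.61*d^3 + 3.72*d^2 - 6.27*d - 3.58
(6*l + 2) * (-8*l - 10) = -48*l^2 - 76*l - 20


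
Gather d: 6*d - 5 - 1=6*d - 6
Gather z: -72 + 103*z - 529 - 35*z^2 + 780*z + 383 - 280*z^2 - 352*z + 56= -315*z^2 + 531*z - 162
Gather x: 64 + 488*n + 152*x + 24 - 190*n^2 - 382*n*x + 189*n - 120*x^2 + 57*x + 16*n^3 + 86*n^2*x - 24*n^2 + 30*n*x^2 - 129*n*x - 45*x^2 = 16*n^3 - 214*n^2 + 677*n + x^2*(30*n - 165) + x*(86*n^2 - 511*n + 209) + 88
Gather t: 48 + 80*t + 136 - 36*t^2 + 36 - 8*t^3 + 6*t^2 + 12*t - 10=-8*t^3 - 30*t^2 + 92*t + 210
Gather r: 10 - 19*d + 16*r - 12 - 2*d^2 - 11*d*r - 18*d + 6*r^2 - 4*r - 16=-2*d^2 - 37*d + 6*r^2 + r*(12 - 11*d) - 18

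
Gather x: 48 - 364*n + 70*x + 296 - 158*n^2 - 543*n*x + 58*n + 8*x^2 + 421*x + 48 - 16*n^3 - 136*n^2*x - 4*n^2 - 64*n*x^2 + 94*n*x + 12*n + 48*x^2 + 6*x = -16*n^3 - 162*n^2 - 294*n + x^2*(56 - 64*n) + x*(-136*n^2 - 449*n + 497) + 392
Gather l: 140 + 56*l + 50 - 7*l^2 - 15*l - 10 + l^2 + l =-6*l^2 + 42*l + 180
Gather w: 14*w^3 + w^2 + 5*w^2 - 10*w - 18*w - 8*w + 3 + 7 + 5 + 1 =14*w^3 + 6*w^2 - 36*w + 16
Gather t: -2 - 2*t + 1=-2*t - 1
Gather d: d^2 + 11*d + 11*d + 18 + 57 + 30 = d^2 + 22*d + 105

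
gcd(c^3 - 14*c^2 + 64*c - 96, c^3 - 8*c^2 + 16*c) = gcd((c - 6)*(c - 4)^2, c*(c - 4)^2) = c^2 - 8*c + 16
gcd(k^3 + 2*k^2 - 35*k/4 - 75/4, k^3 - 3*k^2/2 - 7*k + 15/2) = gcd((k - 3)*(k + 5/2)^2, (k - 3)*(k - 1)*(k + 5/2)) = k^2 - k/2 - 15/2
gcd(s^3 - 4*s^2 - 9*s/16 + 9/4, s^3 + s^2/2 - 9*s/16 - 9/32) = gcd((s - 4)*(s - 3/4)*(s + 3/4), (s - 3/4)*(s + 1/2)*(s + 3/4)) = s^2 - 9/16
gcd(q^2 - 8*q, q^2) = q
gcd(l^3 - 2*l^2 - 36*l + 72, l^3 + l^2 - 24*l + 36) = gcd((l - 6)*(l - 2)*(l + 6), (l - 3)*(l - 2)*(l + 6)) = l^2 + 4*l - 12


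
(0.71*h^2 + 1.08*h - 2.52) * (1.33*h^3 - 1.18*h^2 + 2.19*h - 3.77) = 0.9443*h^5 + 0.5986*h^4 - 3.0711*h^3 + 2.6621*h^2 - 9.5904*h + 9.5004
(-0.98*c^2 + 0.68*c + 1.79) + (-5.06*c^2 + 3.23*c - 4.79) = -6.04*c^2 + 3.91*c - 3.0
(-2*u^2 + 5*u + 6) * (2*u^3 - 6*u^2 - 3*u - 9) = -4*u^5 + 22*u^4 - 12*u^3 - 33*u^2 - 63*u - 54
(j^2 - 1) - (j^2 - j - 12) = j + 11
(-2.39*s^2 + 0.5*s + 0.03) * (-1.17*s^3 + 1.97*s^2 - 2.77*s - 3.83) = 2.7963*s^5 - 5.2933*s^4 + 7.5702*s^3 + 7.8278*s^2 - 1.9981*s - 0.1149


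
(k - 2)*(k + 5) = k^2 + 3*k - 10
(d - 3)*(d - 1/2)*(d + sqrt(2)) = d^3 - 7*d^2/2 + sqrt(2)*d^2 - 7*sqrt(2)*d/2 + 3*d/2 + 3*sqrt(2)/2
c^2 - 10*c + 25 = (c - 5)^2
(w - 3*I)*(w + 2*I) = w^2 - I*w + 6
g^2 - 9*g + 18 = (g - 6)*(g - 3)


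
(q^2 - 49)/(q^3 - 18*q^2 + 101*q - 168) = (q + 7)/(q^2 - 11*q + 24)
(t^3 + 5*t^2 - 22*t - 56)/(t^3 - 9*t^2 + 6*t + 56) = (t + 7)/(t - 7)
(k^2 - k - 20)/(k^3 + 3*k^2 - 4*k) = (k - 5)/(k*(k - 1))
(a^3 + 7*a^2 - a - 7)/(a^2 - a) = a + 8 + 7/a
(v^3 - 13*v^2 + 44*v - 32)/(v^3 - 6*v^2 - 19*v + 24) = (v - 4)/(v + 3)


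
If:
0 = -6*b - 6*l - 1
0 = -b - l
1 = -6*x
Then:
No Solution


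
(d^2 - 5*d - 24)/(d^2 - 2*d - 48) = (d + 3)/(d + 6)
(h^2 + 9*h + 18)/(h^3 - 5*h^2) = (h^2 + 9*h + 18)/(h^2*(h - 5))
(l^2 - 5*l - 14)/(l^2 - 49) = (l + 2)/(l + 7)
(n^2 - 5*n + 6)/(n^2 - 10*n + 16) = (n - 3)/(n - 8)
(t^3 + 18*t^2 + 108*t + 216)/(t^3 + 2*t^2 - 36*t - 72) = (t^2 + 12*t + 36)/(t^2 - 4*t - 12)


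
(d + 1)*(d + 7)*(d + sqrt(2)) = d^3 + sqrt(2)*d^2 + 8*d^2 + 7*d + 8*sqrt(2)*d + 7*sqrt(2)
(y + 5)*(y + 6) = y^2 + 11*y + 30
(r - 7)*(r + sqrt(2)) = r^2 - 7*r + sqrt(2)*r - 7*sqrt(2)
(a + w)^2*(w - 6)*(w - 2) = a^2*w^2 - 8*a^2*w + 12*a^2 + 2*a*w^3 - 16*a*w^2 + 24*a*w + w^4 - 8*w^3 + 12*w^2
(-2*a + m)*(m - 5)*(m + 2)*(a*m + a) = -2*a^2*m^3 + 4*a^2*m^2 + 26*a^2*m + 20*a^2 + a*m^4 - 2*a*m^3 - 13*a*m^2 - 10*a*m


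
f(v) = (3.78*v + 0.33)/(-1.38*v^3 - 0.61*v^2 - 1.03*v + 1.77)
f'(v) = (3.78*v + 0.33)*(4.14*v^2 + 1.22*v + 1.03)/(-1.38*v^3 - 0.61*v^2 - 1.03*v + 1.77)^2 + 3.78/(-1.38*v^3 - 0.61*v^2 - 1.03*v + 1.77)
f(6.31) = -0.06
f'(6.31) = 0.02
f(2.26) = -0.45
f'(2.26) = 0.38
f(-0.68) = -0.85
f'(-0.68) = 0.75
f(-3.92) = -0.18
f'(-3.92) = -0.09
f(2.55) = -0.36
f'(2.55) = 0.27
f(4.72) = -0.11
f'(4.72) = 0.05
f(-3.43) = -0.23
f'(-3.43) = -0.13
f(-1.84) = -0.65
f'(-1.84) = -0.45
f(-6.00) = -0.08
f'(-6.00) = -0.03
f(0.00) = 0.19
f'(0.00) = 2.24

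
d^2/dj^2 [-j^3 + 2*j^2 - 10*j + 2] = 4 - 6*j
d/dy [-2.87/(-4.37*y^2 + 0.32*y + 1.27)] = (0.9184 - 25.0838*y)/(-4.37*y^2 + 0.32*y + 1.27)^2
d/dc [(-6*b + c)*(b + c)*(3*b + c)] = -21*b^2 - 4*b*c + 3*c^2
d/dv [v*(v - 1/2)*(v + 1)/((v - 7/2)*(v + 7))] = (4*v^4 + 28*v^3 - 285*v^2 - 98*v + 49)/(4*v^4 + 28*v^3 - 147*v^2 - 686*v + 2401)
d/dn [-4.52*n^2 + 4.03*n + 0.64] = 4.03 - 9.04*n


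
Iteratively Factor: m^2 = (m)*(m)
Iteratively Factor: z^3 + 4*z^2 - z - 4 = (z + 4)*(z^2 - 1) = (z - 1)*(z + 4)*(z + 1)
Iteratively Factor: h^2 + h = (h + 1)*(h)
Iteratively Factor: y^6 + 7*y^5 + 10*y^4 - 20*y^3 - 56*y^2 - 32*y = (y)*(y^5 + 7*y^4 + 10*y^3 - 20*y^2 - 56*y - 32) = y*(y - 2)*(y^4 + 9*y^3 + 28*y^2 + 36*y + 16) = y*(y - 2)*(y + 2)*(y^3 + 7*y^2 + 14*y + 8) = y*(y - 2)*(y + 1)*(y + 2)*(y^2 + 6*y + 8) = y*(y - 2)*(y + 1)*(y + 2)^2*(y + 4)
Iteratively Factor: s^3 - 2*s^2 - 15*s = (s - 5)*(s^2 + 3*s) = (s - 5)*(s + 3)*(s)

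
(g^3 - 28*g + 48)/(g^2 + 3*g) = (g^3 - 28*g + 48)/(g*(g + 3))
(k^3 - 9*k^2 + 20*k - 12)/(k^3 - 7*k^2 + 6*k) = (k - 2)/k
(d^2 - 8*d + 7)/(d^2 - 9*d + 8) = (d - 7)/(d - 8)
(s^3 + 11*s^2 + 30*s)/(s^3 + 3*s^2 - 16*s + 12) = s*(s + 5)/(s^2 - 3*s + 2)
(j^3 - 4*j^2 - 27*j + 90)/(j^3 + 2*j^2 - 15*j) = (j - 6)/j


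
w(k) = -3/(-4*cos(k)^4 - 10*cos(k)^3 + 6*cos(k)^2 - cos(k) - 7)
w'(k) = -3*(-16*sin(k)*cos(k)^3 - 30*sin(k)*cos(k)^2 + 12*sin(k)*cos(k) - sin(k))/(-4*cos(k)^4 - 10*cos(k)^3 + 6*cos(k)^2 - cos(k) - 7)^2 = 3*(15*cos(2*k) + 4*cos(3*k) + 16)*sin(k)/(4*cos(k)^4 + 10*cos(k)^3 - 6*cos(k)^2 + cos(k) + 7)^2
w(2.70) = -0.85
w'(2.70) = 2.53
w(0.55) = 0.25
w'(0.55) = 0.25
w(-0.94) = 0.37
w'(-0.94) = -0.29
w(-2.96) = -0.54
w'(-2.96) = -0.47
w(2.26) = 1.49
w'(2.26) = 9.44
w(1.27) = 0.42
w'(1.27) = 0.03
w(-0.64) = 0.28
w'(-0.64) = -0.29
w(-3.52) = -0.72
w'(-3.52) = 1.62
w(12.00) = 0.26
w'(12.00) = -0.26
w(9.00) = -0.81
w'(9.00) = 2.23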